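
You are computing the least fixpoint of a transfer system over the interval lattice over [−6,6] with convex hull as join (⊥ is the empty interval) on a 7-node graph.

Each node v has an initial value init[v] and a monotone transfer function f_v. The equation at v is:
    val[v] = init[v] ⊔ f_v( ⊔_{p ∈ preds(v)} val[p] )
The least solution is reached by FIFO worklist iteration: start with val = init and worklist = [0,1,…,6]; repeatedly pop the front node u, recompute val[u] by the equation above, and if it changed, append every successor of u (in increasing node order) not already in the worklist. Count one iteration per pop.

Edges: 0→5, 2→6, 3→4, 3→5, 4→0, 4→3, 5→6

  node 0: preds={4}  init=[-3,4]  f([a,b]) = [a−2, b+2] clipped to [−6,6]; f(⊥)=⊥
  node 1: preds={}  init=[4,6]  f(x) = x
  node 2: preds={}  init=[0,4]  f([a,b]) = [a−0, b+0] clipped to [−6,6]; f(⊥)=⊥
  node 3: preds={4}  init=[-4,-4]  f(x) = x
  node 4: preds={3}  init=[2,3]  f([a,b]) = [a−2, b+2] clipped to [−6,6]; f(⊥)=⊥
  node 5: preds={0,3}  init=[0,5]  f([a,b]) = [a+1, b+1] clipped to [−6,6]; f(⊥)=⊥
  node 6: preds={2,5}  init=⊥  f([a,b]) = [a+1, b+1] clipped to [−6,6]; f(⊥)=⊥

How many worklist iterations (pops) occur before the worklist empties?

Trace (16 dequeues):
  [1] u=0 | in [2,3] | out [-3,5] | prev [-3,4] | push {}
  [2] u=1 | in ⊥ | out [4,6] | ==
  [3] u=2 | in ⊥ | out [0,4] | ==
  [4] u=3 | in [2,3] | out [-4,3] | prev [-4,-4] | push {}
  [5] u=4 | in [-4,3] | out [-6,5] | prev [2,3] | push {0,3}
  [6] u=5 | in [-4,5] | out [-3,6] | prev [0,5] | push {}
  [7] u=6 | in [-3,6] | out [-2,6] | prev ⊥ | push {}
  [8] u=0 | in [-6,5] | out [-6,6] | prev [-3,5] | push {5}
  [9] u=3 | in [-6,5] | out [-6,5] | prev [-4,3] | push {4}
  [10] u=5 | in [-6,6] | out [-5,6] | prev [-3,6] | push {6}
  [11] u=4 | in [-6,5] | out [-6,6] | prev [-6,5] | push {0,3}
  [12] u=6 | in [-5,6] | out [-4,6] | prev [-2,6] | push {}
  [13] u=0 | in [-6,6] | out [-6,6] | ==
  [14] u=3 | in [-6,6] | out [-6,6] | prev [-6,5] | push {4,5}
  [15] u=4 | in [-6,6] | out [-6,6] | ==
  [16] u=5 | in [-6,6] | out [-5,6] | ==

Converged values:
  [0] [-6,6]
  [1] [4,6]
  [2] [0,4]
  [3] [-6,6]
  [4] [-6,6]
  [5] [-5,6]
  [6] [-4,6]

16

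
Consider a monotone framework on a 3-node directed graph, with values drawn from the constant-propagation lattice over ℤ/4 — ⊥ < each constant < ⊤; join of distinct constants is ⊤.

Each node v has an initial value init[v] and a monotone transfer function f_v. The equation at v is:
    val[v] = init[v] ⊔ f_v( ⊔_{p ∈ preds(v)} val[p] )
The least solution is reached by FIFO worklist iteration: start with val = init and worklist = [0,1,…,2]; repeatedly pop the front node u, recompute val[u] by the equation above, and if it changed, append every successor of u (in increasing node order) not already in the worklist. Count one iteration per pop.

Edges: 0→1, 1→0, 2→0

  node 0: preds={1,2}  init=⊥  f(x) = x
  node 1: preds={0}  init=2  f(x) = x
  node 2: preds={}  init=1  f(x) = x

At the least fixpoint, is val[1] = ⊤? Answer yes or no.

yes

Trace (4 dequeues):
  [1] u=0 | in ⊤ | out ⊤ | prev ⊥ | push {}
  [2] u=1 | in ⊤ | out ⊤ | prev 2 | push {0}
  [3] u=2 | in ⊥ | out 1 | ==
  [4] u=0 | in ⊤ | out ⊤ | ==

Converged values:
  [0] ⊤
  [1] ⊤
  [2] 1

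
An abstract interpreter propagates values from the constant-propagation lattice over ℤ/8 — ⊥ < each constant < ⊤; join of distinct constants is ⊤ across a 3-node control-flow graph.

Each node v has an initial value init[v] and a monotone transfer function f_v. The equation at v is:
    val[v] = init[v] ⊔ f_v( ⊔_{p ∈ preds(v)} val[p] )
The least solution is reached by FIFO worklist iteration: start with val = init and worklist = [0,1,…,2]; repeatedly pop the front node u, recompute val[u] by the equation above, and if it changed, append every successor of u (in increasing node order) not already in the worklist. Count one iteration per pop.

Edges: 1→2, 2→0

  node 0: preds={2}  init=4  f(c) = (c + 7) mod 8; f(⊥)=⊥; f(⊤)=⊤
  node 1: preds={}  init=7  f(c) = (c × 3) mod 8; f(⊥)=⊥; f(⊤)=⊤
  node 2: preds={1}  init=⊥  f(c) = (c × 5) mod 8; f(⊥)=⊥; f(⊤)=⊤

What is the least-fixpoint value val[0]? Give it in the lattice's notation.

⊤

Iteration log — 4 steps:
  step 1. node 0  ⊔preds=⊥  new=4  stable
  step 2. node 1  ⊔preds=⊥  new=7  stable
  step 3. node 2  ⊔preds=7  new=3  old=⊥  +wl: 0
  step 4. node 0  ⊔preds=3  new=⊤  old=4  +wl: 

Least fixpoint reached:
  node 0: ⊤
  node 1: 7
  node 2: 3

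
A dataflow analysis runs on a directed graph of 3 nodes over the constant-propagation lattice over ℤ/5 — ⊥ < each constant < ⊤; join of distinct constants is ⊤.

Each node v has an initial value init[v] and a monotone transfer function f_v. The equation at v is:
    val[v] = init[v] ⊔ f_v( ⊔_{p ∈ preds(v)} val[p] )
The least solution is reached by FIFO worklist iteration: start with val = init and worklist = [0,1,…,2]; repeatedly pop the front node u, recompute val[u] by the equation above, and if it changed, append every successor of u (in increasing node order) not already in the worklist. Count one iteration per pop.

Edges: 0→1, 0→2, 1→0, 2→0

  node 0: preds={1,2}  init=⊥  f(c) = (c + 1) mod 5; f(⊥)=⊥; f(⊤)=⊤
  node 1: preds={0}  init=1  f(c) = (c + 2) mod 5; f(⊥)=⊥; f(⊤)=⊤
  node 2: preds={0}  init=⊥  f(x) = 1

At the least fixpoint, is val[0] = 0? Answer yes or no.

no

Trace (6 dequeues):
  [1] u=0 | in 1 | out 2 | prev ⊥ | push {}
  [2] u=1 | in 2 | out ⊤ | prev 1 | push {0}
  [3] u=2 | in 2 | out 1 | prev ⊥ | push {}
  [4] u=0 | in ⊤ | out ⊤ | prev 2 | push {1,2}
  [5] u=1 | in ⊤ | out ⊤ | ==
  [6] u=2 | in ⊤ | out 1 | ==

Converged values:
  [0] ⊤
  [1] ⊤
  [2] 1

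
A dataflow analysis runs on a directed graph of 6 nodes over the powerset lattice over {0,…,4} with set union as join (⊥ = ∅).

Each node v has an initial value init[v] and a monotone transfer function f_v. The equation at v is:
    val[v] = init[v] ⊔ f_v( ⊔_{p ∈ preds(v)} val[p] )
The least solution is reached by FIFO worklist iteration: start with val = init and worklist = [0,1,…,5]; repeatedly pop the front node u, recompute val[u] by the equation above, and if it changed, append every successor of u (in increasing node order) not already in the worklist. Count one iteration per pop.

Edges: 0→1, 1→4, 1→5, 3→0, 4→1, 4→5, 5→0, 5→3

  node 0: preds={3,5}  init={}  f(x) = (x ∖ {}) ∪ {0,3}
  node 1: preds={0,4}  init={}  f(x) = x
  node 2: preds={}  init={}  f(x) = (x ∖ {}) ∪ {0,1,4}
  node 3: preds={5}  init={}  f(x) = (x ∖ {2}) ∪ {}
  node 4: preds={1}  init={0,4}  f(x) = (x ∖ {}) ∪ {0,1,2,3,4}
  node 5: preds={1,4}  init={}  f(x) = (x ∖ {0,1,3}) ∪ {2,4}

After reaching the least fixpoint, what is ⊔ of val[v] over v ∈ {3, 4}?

{0,1,2,3,4}

Worklist (13 pops):
  #1 pop 0: in={} → {0,3} (was {}); enqueue []
  #2 pop 1: in={0,3,4} → {0,3,4} (was {}); enqueue []
  #3 pop 2: in={} → {0,1,4} (was {}); enqueue []
  #4 pop 3: in={} → {} (no change)
  #5 pop 4: in={0,3,4} → {0,1,2,3,4} (was {0,4}); enqueue [1]
  #6 pop 5: in={0,1,2,3,4} → {2,4} (was {}); enqueue [0,3]
  #7 pop 1: in={0,1,2,3,4} → {0,1,2,3,4} (was {0,3,4}); enqueue [4,5]
  #8 pop 0: in={2,4} → {0,2,3,4} (was {0,3}); enqueue [1]
  #9 pop 3: in={2,4} → {4} (was {}); enqueue [0]
  #10 pop 4: in={0,1,2,3,4} → {0,1,2,3,4} (no change)
  #11 pop 5: in={0,1,2,3,4} → {2,4} (no change)
  #12 pop 1: in={0,1,2,3,4} → {0,1,2,3,4} (no change)
  #13 pop 0: in={2,4} → {0,2,3,4} (no change)

Fixpoint:
  val[0] = {0,2,3,4}
  val[1] = {0,1,2,3,4}
  val[2] = {0,1,4}
  val[3] = {4}
  val[4] = {0,1,2,3,4}
  val[5] = {2,4}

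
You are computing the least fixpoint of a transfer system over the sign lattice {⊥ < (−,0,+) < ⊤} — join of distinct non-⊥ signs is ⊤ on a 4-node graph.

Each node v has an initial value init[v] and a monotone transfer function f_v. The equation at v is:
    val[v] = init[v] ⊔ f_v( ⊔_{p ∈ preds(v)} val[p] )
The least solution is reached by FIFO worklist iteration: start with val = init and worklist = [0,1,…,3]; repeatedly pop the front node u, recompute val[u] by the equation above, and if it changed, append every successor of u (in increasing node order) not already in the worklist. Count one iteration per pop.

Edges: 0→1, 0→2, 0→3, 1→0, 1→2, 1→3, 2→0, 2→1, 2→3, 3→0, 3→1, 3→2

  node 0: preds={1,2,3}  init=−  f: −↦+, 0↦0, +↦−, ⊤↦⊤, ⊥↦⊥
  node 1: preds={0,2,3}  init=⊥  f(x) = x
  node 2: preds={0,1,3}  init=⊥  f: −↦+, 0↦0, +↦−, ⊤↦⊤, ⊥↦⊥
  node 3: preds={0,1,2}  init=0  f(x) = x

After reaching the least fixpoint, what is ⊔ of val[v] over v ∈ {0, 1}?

Iteration log — 7 steps:
  step 1. node 0  ⊔preds=0  new=⊤  old=−  +wl: 
  step 2. node 1  ⊔preds=⊤  new=⊤  old=⊥  +wl: 0
  step 3. node 2  ⊔preds=⊤  new=⊤  old=⊥  +wl: 1
  step 4. node 3  ⊔preds=⊤  new=⊤  old=0  +wl: 2
  step 5. node 0  ⊔preds=⊤  new=⊤  stable
  step 6. node 1  ⊔preds=⊤  new=⊤  stable
  step 7. node 2  ⊔preds=⊤  new=⊤  stable

Least fixpoint reached:
  node 0: ⊤
  node 1: ⊤
  node 2: ⊤
  node 3: ⊤

⊤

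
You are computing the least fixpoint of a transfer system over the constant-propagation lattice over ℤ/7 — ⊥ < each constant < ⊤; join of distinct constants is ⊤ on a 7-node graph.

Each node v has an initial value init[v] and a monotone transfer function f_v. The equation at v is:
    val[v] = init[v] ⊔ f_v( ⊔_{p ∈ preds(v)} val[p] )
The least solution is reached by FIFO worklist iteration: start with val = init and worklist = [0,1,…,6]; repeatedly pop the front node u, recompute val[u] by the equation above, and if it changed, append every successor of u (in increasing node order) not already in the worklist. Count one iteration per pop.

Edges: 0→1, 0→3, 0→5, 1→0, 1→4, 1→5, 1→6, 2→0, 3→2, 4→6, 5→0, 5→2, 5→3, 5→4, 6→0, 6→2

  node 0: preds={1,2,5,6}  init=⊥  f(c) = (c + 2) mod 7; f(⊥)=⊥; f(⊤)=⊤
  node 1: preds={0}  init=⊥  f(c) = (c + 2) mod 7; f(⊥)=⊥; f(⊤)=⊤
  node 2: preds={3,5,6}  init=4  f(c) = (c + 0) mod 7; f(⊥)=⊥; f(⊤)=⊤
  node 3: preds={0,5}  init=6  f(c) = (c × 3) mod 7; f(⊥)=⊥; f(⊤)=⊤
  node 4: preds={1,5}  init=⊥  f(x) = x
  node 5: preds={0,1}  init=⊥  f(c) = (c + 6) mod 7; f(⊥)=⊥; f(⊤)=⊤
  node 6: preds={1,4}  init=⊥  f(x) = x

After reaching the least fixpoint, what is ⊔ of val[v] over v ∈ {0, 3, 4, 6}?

Trace (17 dequeues):
  [1] u=0 | in 4 | out 6 | prev ⊥ | push {}
  [2] u=1 | in 6 | out 1 | prev ⊥ | push {0}
  [3] u=2 | in 6 | out ⊤ | prev 4 | push {}
  [4] u=3 | in 6 | out ⊤ | prev 6 | push {2}
  [5] u=4 | in 1 | out 1 | prev ⊥ | push {}
  [6] u=5 | in ⊤ | out ⊤ | prev ⊥ | push {3,4}
  [7] u=6 | in 1 | out 1 | prev ⊥ | push {}
  [8] u=0 | in ⊤ | out ⊤ | prev 6 | push {1,5}
  [9] u=2 | in ⊤ | out ⊤ | ==
  [10] u=3 | in ⊤ | out ⊤ | ==
  [11] u=4 | in ⊤ | out ⊤ | prev 1 | push {6}
  [12] u=1 | in ⊤ | out ⊤ | prev 1 | push {0,4}
  [13] u=5 | in ⊤ | out ⊤ | ==
  [14] u=6 | in ⊤ | out ⊤ | prev 1 | push {2}
  [15] u=0 | in ⊤ | out ⊤ | ==
  [16] u=4 | in ⊤ | out ⊤ | ==
  [17] u=2 | in ⊤ | out ⊤ | ==

Converged values:
  [0] ⊤
  [1] ⊤
  [2] ⊤
  [3] ⊤
  [4] ⊤
  [5] ⊤
  [6] ⊤

⊤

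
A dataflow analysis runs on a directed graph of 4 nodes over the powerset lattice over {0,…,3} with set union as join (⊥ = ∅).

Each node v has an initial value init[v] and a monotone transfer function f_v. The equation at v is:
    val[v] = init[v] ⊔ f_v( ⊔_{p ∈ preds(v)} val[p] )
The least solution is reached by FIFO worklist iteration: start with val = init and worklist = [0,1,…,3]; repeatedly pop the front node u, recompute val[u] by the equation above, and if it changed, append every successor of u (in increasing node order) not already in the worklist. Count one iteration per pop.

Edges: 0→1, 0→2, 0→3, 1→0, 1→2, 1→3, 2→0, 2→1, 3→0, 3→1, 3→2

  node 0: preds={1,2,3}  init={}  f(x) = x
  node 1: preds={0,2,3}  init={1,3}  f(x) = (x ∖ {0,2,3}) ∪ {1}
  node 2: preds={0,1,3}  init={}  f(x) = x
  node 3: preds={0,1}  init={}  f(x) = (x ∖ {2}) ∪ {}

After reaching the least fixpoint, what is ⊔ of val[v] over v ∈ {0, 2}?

Trace (7 dequeues):
  [1] u=0 | in {1,3} | out {1,3} | prev {} | push {}
  [2] u=1 | in {1,3} | out {1,3} | ==
  [3] u=2 | in {1,3} | out {1,3} | prev {} | push {0,1}
  [4] u=3 | in {1,3} | out {1,3} | prev {} | push {2}
  [5] u=0 | in {1,3} | out {1,3} | ==
  [6] u=1 | in {1,3} | out {1,3} | ==
  [7] u=2 | in {1,3} | out {1,3} | ==

Converged values:
  [0] {1,3}
  [1] {1,3}
  [2] {1,3}
  [3] {1,3}

{1,3}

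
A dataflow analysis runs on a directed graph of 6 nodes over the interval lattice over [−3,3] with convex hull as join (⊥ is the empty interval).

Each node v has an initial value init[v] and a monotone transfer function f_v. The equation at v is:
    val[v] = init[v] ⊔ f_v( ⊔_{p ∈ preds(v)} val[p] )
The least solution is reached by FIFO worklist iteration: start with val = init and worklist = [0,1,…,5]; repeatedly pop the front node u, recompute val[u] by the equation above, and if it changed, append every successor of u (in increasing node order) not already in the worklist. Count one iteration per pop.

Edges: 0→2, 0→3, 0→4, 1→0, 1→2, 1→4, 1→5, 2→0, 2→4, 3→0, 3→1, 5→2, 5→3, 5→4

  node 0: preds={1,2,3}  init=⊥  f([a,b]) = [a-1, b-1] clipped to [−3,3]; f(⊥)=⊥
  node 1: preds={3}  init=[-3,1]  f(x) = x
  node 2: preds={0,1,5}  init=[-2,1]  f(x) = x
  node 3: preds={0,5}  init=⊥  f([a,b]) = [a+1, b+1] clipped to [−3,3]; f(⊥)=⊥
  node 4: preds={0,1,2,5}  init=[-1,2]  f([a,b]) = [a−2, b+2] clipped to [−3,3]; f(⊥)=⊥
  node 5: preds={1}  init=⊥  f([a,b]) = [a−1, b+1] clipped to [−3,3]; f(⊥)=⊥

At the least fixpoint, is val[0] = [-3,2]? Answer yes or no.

Trace (21 dequeues):
  [1] u=0 | in [-3,1] | out [-3,0] | prev ⊥ | push {}
  [2] u=1 | in ⊥ | out [-3,1] | ==
  [3] u=2 | in [-3,1] | out [-3,1] | prev [-2,1] | push {0}
  [4] u=3 | in [-3,0] | out [-2,1] | prev ⊥ | push {1}
  [5] u=4 | in [-3,1] | out [-3,3] | prev [-1,2] | push {}
  [6] u=5 | in [-3,1] | out [-3,2] | prev ⊥ | push {2,3,4}
  [7] u=0 | in [-3,1] | out [-3,0] | ==
  [8] u=1 | in [-2,1] | out [-3,1] | ==
  [9] u=2 | in [-3,2] | out [-3,2] | prev [-3,1] | push {0}
  [10] u=3 | in [-3,2] | out [-2,3] | prev [-2,1] | push {1}
  [11] u=4 | in [-3,2] | out [-3,3] | ==
  [12] u=0 | in [-3,3] | out [-3,2] | prev [-3,0] | push {2,3,4}
  [13] u=1 | in [-2,3] | out [-3,3] | prev [-3,1] | push {0,5}
  [14] u=2 | in [-3,3] | out [-3,3] | prev [-3,2] | push {}
  [15] u=3 | in [-3,2] | out [-2,3] | ==
  [16] u=4 | in [-3,3] | out [-3,3] | ==
  [17] u=0 | in [-3,3] | out [-3,2] | ==
  [18] u=5 | in [-3,3] | out [-3,3] | prev [-3,2] | push {2,3,4}
  [19] u=2 | in [-3,3] | out [-3,3] | ==
  [20] u=3 | in [-3,3] | out [-2,3] | ==
  [21] u=4 | in [-3,3] | out [-3,3] | ==

Converged values:
  [0] [-3,2]
  [1] [-3,3]
  [2] [-3,3]
  [3] [-2,3]
  [4] [-3,3]
  [5] [-3,3]

yes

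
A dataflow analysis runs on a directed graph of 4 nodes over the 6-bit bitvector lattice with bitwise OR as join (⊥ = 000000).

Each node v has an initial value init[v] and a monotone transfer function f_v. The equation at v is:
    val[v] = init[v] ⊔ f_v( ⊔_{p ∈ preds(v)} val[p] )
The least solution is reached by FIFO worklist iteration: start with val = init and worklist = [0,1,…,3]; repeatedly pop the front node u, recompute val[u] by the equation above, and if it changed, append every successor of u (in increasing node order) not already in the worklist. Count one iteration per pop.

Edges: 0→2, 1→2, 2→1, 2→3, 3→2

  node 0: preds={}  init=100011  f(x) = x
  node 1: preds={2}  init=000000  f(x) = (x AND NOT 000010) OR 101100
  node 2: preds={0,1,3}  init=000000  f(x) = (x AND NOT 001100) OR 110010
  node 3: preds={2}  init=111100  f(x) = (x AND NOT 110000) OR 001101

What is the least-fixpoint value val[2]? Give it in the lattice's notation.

110011

Worklist (6 pops):
  #1 pop 0: in=000000 → 100011 (no change)
  #2 pop 1: in=000000 → 101100 (was 000000); enqueue []
  #3 pop 2: in=111111 → 110011 (was 000000); enqueue [1]
  #4 pop 3: in=110011 → 111111 (was 111100); enqueue [2]
  #5 pop 1: in=110011 → 111101 (was 101100); enqueue []
  #6 pop 2: in=111111 → 110011 (no change)

Fixpoint:
  val[0] = 100011
  val[1] = 111101
  val[2] = 110011
  val[3] = 111111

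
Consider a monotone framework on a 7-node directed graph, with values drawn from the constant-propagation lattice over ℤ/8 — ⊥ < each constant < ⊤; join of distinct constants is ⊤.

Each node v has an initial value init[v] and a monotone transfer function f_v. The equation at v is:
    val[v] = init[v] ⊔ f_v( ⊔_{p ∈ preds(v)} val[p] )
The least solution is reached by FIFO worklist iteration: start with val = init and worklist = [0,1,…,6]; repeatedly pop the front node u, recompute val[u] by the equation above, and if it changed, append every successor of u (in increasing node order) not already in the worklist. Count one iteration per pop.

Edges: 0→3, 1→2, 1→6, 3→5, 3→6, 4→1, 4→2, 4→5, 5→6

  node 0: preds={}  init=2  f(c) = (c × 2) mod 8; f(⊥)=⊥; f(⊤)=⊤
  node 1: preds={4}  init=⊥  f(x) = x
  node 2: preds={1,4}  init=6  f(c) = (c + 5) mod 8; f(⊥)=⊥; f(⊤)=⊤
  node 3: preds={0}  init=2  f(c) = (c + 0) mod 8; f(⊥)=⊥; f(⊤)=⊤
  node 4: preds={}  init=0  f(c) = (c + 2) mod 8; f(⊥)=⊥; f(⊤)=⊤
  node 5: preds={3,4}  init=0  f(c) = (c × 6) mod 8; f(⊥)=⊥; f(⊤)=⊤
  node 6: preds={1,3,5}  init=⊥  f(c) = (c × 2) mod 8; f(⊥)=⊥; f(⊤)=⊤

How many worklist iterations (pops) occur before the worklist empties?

Worklist (7 pops):
  #1 pop 0: in=⊥ → 2 (no change)
  #2 pop 1: in=0 → 0 (was ⊥); enqueue []
  #3 pop 2: in=0 → ⊤ (was 6); enqueue []
  #4 pop 3: in=2 → 2 (no change)
  #5 pop 4: in=⊥ → 0 (no change)
  #6 pop 5: in=⊤ → ⊤ (was 0); enqueue []
  #7 pop 6: in=⊤ → ⊤ (was ⊥); enqueue []

Fixpoint:
  val[0] = 2
  val[1] = 0
  val[2] = ⊤
  val[3] = 2
  val[4] = 0
  val[5] = ⊤
  val[6] = ⊤

7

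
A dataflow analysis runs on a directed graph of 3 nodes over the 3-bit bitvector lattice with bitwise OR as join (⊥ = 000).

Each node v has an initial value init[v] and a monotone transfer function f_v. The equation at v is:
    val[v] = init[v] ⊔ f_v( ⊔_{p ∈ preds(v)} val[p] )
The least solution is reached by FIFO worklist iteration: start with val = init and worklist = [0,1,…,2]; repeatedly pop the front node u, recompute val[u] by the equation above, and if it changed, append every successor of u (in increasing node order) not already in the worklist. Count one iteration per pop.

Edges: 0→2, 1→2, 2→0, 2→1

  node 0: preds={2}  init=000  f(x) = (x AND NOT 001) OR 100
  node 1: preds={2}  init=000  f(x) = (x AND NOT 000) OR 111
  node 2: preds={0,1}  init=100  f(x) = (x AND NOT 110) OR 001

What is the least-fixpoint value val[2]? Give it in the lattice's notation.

Worklist (5 pops):
  #1 pop 0: in=100 → 100 (was 000); enqueue []
  #2 pop 1: in=100 → 111 (was 000); enqueue []
  #3 pop 2: in=111 → 101 (was 100); enqueue [0,1]
  #4 pop 0: in=101 → 100 (no change)
  #5 pop 1: in=101 → 111 (no change)

Fixpoint:
  val[0] = 100
  val[1] = 111
  val[2] = 101

101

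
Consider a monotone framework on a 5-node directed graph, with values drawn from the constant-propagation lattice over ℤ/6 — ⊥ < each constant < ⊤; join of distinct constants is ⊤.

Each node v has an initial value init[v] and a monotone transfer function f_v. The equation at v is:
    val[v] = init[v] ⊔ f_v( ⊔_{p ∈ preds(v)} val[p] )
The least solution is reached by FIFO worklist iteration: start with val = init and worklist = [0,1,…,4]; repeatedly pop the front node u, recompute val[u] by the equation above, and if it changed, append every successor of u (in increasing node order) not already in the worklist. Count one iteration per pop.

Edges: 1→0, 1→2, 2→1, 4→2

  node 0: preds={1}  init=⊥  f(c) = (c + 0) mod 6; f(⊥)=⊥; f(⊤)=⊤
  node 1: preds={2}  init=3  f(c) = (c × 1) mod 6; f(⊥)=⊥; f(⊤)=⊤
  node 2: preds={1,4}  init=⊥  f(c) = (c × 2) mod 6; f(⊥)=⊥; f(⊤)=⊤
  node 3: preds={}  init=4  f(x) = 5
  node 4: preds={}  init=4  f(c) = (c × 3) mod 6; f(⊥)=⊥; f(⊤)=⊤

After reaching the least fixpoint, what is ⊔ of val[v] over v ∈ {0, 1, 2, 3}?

⊤

Worklist (8 pops):
  #1 pop 0: in=3 → 3 (was ⊥); enqueue []
  #2 pop 1: in=⊥ → 3 (no change)
  #3 pop 2: in=⊤ → ⊤ (was ⊥); enqueue [1]
  #4 pop 3: in=⊥ → ⊤ (was 4); enqueue []
  #5 pop 4: in=⊥ → 4 (no change)
  #6 pop 1: in=⊤ → ⊤ (was 3); enqueue [0,2]
  #7 pop 0: in=⊤ → ⊤ (was 3); enqueue []
  #8 pop 2: in=⊤ → ⊤ (no change)

Fixpoint:
  val[0] = ⊤
  val[1] = ⊤
  val[2] = ⊤
  val[3] = ⊤
  val[4] = 4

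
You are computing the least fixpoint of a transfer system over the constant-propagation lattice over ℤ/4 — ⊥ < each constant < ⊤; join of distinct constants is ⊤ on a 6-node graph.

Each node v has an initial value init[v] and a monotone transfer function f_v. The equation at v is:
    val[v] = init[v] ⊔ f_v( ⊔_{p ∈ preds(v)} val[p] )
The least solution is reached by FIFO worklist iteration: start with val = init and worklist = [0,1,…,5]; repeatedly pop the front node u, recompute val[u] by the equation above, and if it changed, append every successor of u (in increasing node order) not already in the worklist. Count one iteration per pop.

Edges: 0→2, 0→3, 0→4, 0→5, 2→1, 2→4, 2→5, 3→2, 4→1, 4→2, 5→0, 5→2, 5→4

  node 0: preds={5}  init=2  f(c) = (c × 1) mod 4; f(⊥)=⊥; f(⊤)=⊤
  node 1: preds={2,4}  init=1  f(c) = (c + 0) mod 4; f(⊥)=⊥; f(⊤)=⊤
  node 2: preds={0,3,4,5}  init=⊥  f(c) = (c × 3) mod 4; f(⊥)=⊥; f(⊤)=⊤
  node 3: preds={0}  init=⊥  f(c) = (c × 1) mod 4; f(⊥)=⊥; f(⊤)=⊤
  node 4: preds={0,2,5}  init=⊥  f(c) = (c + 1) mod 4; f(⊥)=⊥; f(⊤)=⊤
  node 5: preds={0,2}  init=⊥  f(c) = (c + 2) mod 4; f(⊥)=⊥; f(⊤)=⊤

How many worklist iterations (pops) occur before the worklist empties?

17

Trace (17 dequeues):
  [1] u=0 | in ⊥ | out 2 | ==
  [2] u=1 | in ⊥ | out 1 | ==
  [3] u=2 | in 2 | out 2 | prev ⊥ | push {1}
  [4] u=3 | in 2 | out 2 | prev ⊥ | push {2}
  [5] u=4 | in 2 | out 3 | prev ⊥ | push {}
  [6] u=5 | in 2 | out 0 | prev ⊥ | push {0,4}
  [7] u=1 | in ⊤ | out ⊤ | prev 1 | push {}
  [8] u=2 | in ⊤ | out ⊤ | prev 2 | push {1,5}
  [9] u=0 | in 0 | out ⊤ | prev 2 | push {2,3}
  [10] u=4 | in ⊤ | out ⊤ | prev 3 | push {}
  [11] u=1 | in ⊤ | out ⊤ | ==
  [12] u=5 | in ⊤ | out ⊤ | prev 0 | push {0,4}
  [13] u=2 | in ⊤ | out ⊤ | ==
  [14] u=3 | in ⊤ | out ⊤ | prev 2 | push {2}
  [15] u=0 | in ⊤ | out ⊤ | ==
  [16] u=4 | in ⊤ | out ⊤ | ==
  [17] u=2 | in ⊤ | out ⊤ | ==

Converged values:
  [0] ⊤
  [1] ⊤
  [2] ⊤
  [3] ⊤
  [4] ⊤
  [5] ⊤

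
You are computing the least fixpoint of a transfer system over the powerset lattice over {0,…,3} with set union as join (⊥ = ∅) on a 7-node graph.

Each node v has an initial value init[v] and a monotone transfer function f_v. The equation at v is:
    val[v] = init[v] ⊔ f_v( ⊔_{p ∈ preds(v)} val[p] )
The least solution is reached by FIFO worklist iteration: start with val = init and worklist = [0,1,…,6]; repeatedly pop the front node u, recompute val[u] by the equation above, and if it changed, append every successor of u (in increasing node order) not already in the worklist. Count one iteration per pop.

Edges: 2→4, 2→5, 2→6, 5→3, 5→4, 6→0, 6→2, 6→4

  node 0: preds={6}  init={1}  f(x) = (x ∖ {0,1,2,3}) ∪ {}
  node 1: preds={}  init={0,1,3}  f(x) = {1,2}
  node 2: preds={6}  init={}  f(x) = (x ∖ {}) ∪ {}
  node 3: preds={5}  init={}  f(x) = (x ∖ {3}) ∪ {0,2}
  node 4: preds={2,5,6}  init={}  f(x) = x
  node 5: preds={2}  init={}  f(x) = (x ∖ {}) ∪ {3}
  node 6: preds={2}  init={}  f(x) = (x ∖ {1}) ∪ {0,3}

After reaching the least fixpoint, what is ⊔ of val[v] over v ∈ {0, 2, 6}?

Iteration log — 16 steps:
  step 1. node 0  ⊔preds={}  new={1}  stable
  step 2. node 1  ⊔preds={}  new={0,1,2,3}  old={0,1,3}  +wl: 
  step 3. node 2  ⊔preds={}  new={}  stable
  step 4. node 3  ⊔preds={}  new={0,2}  old={}  +wl: 
  step 5. node 4  ⊔preds={}  new={}  stable
  step 6. node 5  ⊔preds={}  new={3}  old={}  +wl: 3,4
  step 7. node 6  ⊔preds={}  new={0,3}  old={}  +wl: 0,2
  step 8. node 3  ⊔preds={3}  new={0,2}  stable
  step 9. node 4  ⊔preds={0,3}  new={0,3}  old={}  +wl: 
  step 10. node 0  ⊔preds={0,3}  new={1}  stable
  step 11. node 2  ⊔preds={0,3}  new={0,3}  old={}  +wl: 4,5,6
  step 12. node 4  ⊔preds={0,3}  new={0,3}  stable
  step 13. node 5  ⊔preds={0,3}  new={0,3}  old={3}  +wl: 3,4
  step 14. node 6  ⊔preds={0,3}  new={0,3}  stable
  step 15. node 3  ⊔preds={0,3}  new={0,2}  stable
  step 16. node 4  ⊔preds={0,3}  new={0,3}  stable

Least fixpoint reached:
  node 0: {1}
  node 1: {0,1,2,3}
  node 2: {0,3}
  node 3: {0,2}
  node 4: {0,3}
  node 5: {0,3}
  node 6: {0,3}

{0,1,3}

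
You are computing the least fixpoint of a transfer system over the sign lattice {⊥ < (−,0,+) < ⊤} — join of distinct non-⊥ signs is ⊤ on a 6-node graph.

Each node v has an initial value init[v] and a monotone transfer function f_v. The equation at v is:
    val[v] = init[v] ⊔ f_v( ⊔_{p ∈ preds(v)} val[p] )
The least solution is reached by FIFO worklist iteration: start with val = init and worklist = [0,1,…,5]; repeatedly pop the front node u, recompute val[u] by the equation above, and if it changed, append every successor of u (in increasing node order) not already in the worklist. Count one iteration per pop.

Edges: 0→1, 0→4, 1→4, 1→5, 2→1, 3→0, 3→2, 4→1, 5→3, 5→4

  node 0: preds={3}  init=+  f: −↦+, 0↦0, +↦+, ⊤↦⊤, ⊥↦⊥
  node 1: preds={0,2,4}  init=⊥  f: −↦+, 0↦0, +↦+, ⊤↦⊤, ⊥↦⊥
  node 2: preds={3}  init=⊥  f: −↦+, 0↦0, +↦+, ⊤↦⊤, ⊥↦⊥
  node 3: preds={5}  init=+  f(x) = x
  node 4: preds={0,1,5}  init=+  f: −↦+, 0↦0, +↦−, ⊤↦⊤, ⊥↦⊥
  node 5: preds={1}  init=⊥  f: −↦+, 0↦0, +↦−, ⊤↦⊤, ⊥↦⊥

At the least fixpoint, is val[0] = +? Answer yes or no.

Worklist (15 pops):
  #1 pop 0: in=+ → + (no change)
  #2 pop 1: in=+ → + (was ⊥); enqueue []
  #3 pop 2: in=+ → + (was ⊥); enqueue [1]
  #4 pop 3: in=⊥ → + (no change)
  #5 pop 4: in=+ → ⊤ (was +); enqueue []
  #6 pop 5: in=+ → − (was ⊥); enqueue [3,4]
  #7 pop 1: in=⊤ → ⊤ (was +); enqueue [5]
  #8 pop 3: in=− → ⊤ (was +); enqueue [0,2]
  #9 pop 4: in=⊤ → ⊤ (no change)
  #10 pop 5: in=⊤ → ⊤ (was −); enqueue [3,4]
  #11 pop 0: in=⊤ → ⊤ (was +); enqueue [1]
  #12 pop 2: in=⊤ → ⊤ (was +); enqueue []
  #13 pop 3: in=⊤ → ⊤ (no change)
  #14 pop 4: in=⊤ → ⊤ (no change)
  #15 pop 1: in=⊤ → ⊤ (no change)

Fixpoint:
  val[0] = ⊤
  val[1] = ⊤
  val[2] = ⊤
  val[3] = ⊤
  val[4] = ⊤
  val[5] = ⊤

no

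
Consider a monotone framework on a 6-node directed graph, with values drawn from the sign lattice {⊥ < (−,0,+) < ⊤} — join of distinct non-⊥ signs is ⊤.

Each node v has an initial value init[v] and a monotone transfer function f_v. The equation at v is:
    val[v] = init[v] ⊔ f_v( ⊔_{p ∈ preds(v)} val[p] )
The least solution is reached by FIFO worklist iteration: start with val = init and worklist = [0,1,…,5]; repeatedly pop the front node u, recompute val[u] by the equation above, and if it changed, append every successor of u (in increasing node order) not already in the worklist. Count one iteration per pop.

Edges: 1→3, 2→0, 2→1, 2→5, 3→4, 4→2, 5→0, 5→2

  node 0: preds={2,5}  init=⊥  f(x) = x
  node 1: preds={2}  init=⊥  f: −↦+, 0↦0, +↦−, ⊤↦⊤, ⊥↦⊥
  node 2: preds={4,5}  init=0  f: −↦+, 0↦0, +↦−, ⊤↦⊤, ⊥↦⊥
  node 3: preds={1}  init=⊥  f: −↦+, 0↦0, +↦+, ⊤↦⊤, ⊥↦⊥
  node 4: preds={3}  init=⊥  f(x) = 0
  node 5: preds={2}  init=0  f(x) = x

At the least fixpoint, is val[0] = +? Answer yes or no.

Worklist (7 pops):
  #1 pop 0: in=0 → 0 (was ⊥); enqueue []
  #2 pop 1: in=0 → 0 (was ⊥); enqueue []
  #3 pop 2: in=0 → 0 (no change)
  #4 pop 3: in=0 → 0 (was ⊥); enqueue []
  #5 pop 4: in=0 → 0 (was ⊥); enqueue [2]
  #6 pop 5: in=0 → 0 (no change)
  #7 pop 2: in=0 → 0 (no change)

Fixpoint:
  val[0] = 0
  val[1] = 0
  val[2] = 0
  val[3] = 0
  val[4] = 0
  val[5] = 0

no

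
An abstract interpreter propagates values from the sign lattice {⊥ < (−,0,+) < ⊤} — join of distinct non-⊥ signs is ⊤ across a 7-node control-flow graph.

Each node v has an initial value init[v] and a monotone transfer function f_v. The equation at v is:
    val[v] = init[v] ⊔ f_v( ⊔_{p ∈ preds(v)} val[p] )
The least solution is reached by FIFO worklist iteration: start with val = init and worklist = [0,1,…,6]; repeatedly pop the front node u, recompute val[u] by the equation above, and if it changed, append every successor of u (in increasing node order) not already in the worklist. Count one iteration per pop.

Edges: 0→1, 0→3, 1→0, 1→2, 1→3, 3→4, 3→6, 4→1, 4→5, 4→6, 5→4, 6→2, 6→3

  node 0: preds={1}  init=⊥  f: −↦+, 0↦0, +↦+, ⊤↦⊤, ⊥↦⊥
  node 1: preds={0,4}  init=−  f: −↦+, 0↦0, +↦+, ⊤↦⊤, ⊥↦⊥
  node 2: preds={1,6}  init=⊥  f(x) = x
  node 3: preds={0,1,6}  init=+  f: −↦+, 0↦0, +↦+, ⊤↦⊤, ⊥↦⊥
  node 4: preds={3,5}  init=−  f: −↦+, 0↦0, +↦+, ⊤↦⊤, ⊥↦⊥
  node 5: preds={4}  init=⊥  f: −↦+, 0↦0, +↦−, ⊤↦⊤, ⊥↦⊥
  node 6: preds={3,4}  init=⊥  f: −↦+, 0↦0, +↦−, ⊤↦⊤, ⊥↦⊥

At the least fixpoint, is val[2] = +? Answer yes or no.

no

Iteration log — 12 steps:
  step 1. node 0  ⊔preds=−  new=+  old=⊥  +wl: 
  step 2. node 1  ⊔preds=⊤  new=⊤  old=−  +wl: 0
  step 3. node 2  ⊔preds=⊤  new=⊤  old=⊥  +wl: 
  step 4. node 3  ⊔preds=⊤  new=⊤  old=+  +wl: 
  step 5. node 4  ⊔preds=⊤  new=⊤  old=−  +wl: 1
  step 6. node 5  ⊔preds=⊤  new=⊤  old=⊥  +wl: 4
  step 7. node 6  ⊔preds=⊤  new=⊤  old=⊥  +wl: 2,3
  step 8. node 0  ⊔preds=⊤  new=⊤  old=+  +wl: 
  step 9. node 1  ⊔preds=⊤  new=⊤  stable
  step 10. node 4  ⊔preds=⊤  new=⊤  stable
  step 11. node 2  ⊔preds=⊤  new=⊤  stable
  step 12. node 3  ⊔preds=⊤  new=⊤  stable

Least fixpoint reached:
  node 0: ⊤
  node 1: ⊤
  node 2: ⊤
  node 3: ⊤
  node 4: ⊤
  node 5: ⊤
  node 6: ⊤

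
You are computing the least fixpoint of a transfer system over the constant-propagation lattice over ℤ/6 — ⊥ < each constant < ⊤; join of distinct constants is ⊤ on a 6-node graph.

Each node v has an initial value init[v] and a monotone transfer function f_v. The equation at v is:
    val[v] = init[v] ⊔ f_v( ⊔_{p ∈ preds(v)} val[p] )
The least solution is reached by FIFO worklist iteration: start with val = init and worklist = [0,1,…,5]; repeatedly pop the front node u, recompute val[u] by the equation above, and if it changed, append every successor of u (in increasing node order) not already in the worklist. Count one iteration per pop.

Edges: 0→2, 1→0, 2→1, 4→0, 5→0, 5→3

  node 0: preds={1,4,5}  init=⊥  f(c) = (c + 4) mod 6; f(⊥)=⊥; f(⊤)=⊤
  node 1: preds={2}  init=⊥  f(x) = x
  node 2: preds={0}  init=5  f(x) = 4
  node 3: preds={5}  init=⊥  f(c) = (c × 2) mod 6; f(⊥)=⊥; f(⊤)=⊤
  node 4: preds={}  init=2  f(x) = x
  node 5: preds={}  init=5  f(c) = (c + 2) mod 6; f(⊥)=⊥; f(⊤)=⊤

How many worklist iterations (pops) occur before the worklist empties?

9

Iteration log — 9 steps:
  step 1. node 0  ⊔preds=⊤  new=⊤  old=⊥  +wl: 
  step 2. node 1  ⊔preds=5  new=5  old=⊥  +wl: 0
  step 3. node 2  ⊔preds=⊤  new=⊤  old=5  +wl: 1
  step 4. node 3  ⊔preds=5  new=4  old=⊥  +wl: 
  step 5. node 4  ⊔preds=⊥  new=2  stable
  step 6. node 5  ⊔preds=⊥  new=5  stable
  step 7. node 0  ⊔preds=⊤  new=⊤  stable
  step 8. node 1  ⊔preds=⊤  new=⊤  old=5  +wl: 0
  step 9. node 0  ⊔preds=⊤  new=⊤  stable

Least fixpoint reached:
  node 0: ⊤
  node 1: ⊤
  node 2: ⊤
  node 3: 4
  node 4: 2
  node 5: 5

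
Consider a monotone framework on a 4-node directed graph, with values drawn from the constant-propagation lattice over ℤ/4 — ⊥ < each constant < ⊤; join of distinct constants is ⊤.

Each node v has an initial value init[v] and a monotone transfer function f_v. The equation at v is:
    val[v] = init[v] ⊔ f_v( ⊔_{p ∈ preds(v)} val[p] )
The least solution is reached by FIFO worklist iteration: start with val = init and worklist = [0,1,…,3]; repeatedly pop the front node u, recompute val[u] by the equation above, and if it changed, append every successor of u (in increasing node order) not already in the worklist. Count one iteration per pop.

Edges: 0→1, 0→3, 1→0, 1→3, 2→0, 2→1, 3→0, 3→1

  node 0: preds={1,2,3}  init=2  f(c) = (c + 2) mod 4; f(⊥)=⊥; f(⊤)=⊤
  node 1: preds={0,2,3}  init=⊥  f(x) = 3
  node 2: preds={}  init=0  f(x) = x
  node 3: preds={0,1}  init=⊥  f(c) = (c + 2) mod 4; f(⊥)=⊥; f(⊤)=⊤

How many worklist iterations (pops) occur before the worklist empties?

7

Trace (7 dequeues):
  [1] u=0 | in 0 | out 2 | ==
  [2] u=1 | in ⊤ | out 3 | prev ⊥ | push {0}
  [3] u=2 | in ⊥ | out 0 | ==
  [4] u=3 | in ⊤ | out ⊤ | prev ⊥ | push {1}
  [5] u=0 | in ⊤ | out ⊤ | prev 2 | push {3}
  [6] u=1 | in ⊤ | out 3 | ==
  [7] u=3 | in ⊤ | out ⊤ | ==

Converged values:
  [0] ⊤
  [1] 3
  [2] 0
  [3] ⊤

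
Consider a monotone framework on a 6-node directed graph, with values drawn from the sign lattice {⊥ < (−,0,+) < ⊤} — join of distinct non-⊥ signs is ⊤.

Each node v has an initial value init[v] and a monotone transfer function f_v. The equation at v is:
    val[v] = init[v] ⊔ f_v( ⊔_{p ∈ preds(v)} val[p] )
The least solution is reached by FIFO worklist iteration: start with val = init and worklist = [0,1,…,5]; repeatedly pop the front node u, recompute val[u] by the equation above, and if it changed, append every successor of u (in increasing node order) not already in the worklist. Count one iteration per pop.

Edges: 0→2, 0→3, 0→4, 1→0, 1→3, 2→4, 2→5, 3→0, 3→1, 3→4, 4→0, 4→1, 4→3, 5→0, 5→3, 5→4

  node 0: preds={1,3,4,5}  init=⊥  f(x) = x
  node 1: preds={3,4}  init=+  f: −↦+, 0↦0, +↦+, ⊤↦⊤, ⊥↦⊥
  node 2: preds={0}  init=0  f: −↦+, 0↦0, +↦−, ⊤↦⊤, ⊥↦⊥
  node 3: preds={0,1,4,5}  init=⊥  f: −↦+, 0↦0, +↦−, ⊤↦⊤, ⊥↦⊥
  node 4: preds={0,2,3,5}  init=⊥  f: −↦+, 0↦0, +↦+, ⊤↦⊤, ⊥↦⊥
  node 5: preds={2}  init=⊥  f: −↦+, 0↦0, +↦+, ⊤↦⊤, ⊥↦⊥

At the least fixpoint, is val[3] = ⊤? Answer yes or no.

Trace (13 dequeues):
  [1] u=0 | in + | out + | prev ⊥ | push {}
  [2] u=1 | in ⊥ | out + | ==
  [3] u=2 | in + | out ⊤ | prev 0 | push {}
  [4] u=3 | in + | out − | prev ⊥ | push {0,1}
  [5] u=4 | in ⊤ | out ⊤ | prev ⊥ | push {3}
  [6] u=5 | in ⊤ | out ⊤ | prev ⊥ | push {4}
  [7] u=0 | in ⊤ | out ⊤ | prev + | push {2}
  [8] u=1 | in ⊤ | out ⊤ | prev + | push {0}
  [9] u=3 | in ⊤ | out ⊤ | prev − | push {1}
  [10] u=4 | in ⊤ | out ⊤ | ==
  [11] u=2 | in ⊤ | out ⊤ | ==
  [12] u=0 | in ⊤ | out ⊤ | ==
  [13] u=1 | in ⊤ | out ⊤ | ==

Converged values:
  [0] ⊤
  [1] ⊤
  [2] ⊤
  [3] ⊤
  [4] ⊤
  [5] ⊤

yes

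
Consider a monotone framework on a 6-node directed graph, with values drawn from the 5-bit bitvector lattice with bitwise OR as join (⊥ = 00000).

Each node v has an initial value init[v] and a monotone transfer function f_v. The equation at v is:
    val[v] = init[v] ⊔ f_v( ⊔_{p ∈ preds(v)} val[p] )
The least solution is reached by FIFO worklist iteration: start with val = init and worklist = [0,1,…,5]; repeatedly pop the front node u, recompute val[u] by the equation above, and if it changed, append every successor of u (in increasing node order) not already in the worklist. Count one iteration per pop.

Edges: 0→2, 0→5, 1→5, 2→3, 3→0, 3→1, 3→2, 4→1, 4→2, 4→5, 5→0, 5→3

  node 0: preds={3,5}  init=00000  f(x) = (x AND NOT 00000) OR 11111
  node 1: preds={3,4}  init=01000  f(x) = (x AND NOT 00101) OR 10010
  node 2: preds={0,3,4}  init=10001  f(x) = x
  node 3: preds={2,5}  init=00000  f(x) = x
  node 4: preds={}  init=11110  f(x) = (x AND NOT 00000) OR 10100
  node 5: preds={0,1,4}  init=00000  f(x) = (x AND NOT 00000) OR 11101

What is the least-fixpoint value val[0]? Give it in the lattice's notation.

Worklist (10 pops):
  #1 pop 0: in=00000 → 11111 (was 00000); enqueue []
  #2 pop 1: in=11110 → 11010 (was 01000); enqueue []
  #3 pop 2: in=11111 → 11111 (was 10001); enqueue []
  #4 pop 3: in=11111 → 11111 (was 00000); enqueue [0,1,2]
  #5 pop 4: in=00000 → 11110 (no change)
  #6 pop 5: in=11111 → 11111 (was 00000); enqueue [3]
  #7 pop 0: in=11111 → 11111 (no change)
  #8 pop 1: in=11111 → 11010 (no change)
  #9 pop 2: in=11111 → 11111 (no change)
  #10 pop 3: in=11111 → 11111 (no change)

Fixpoint:
  val[0] = 11111
  val[1] = 11010
  val[2] = 11111
  val[3] = 11111
  val[4] = 11110
  val[5] = 11111

11111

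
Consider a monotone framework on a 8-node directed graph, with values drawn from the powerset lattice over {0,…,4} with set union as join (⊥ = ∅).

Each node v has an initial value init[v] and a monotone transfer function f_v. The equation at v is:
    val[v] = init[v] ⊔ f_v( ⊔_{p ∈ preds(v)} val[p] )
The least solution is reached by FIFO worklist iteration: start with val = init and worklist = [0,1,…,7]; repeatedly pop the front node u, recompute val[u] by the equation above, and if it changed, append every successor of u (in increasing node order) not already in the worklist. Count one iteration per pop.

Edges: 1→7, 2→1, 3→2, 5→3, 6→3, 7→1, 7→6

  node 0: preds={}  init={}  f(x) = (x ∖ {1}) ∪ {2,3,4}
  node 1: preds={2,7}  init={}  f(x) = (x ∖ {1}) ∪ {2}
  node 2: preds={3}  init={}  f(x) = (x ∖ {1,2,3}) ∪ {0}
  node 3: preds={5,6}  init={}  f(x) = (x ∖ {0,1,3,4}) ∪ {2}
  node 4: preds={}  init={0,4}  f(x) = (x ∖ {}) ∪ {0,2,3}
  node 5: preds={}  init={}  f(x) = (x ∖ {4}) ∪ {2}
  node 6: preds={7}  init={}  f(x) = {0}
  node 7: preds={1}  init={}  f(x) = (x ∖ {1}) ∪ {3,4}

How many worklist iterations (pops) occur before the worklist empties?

15

Worklist (15 pops):
  #1 pop 0: in={} → {2,3,4} (was {}); enqueue []
  #2 pop 1: in={} → {2} (was {}); enqueue []
  #3 pop 2: in={} → {0} (was {}); enqueue [1]
  #4 pop 3: in={} → {2} (was {}); enqueue [2]
  #5 pop 4: in={} → {0,2,3,4} (was {0,4}); enqueue []
  #6 pop 5: in={} → {2} (was {}); enqueue [3]
  #7 pop 6: in={} → {0} (was {}); enqueue []
  #8 pop 7: in={2} → {2,3,4} (was {}); enqueue [6]
  #9 pop 1: in={0,2,3,4} → {0,2,3,4} (was {2}); enqueue [7]
  #10 pop 2: in={2} → {0} (no change)
  #11 pop 3: in={0,2} → {2} (no change)
  #12 pop 6: in={2,3,4} → {0} (no change)
  #13 pop 7: in={0,2,3,4} → {0,2,3,4} (was {2,3,4}); enqueue [1,6]
  #14 pop 1: in={0,2,3,4} → {0,2,3,4} (no change)
  #15 pop 6: in={0,2,3,4} → {0} (no change)

Fixpoint:
  val[0] = {2,3,4}
  val[1] = {0,2,3,4}
  val[2] = {0}
  val[3] = {2}
  val[4] = {0,2,3,4}
  val[5] = {2}
  val[6] = {0}
  val[7] = {0,2,3,4}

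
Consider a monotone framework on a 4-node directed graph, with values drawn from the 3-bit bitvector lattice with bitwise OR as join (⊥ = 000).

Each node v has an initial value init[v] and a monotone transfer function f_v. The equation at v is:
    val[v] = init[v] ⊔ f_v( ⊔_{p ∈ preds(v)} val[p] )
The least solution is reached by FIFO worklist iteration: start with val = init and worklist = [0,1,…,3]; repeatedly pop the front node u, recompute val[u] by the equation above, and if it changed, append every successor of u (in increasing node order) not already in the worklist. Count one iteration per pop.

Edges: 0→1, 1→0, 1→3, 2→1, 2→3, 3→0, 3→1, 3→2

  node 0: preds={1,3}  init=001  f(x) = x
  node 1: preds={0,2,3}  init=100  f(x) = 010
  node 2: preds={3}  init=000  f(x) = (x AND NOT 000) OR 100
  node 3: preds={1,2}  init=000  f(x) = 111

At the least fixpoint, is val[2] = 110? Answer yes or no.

Iteration log — 9 steps:
  step 1. node 0  ⊔preds=100  new=101  old=001  +wl: 
  step 2. node 1  ⊔preds=101  new=110  old=100  +wl: 0
  step 3. node 2  ⊔preds=000  new=100  old=000  +wl: 1
  step 4. node 3  ⊔preds=110  new=111  old=000  +wl: 2
  step 5. node 0  ⊔preds=111  new=111  old=101  +wl: 
  step 6. node 1  ⊔preds=111  new=110  stable
  step 7. node 2  ⊔preds=111  new=111  old=100  +wl: 1,3
  step 8. node 1  ⊔preds=111  new=110  stable
  step 9. node 3  ⊔preds=111  new=111  stable

Least fixpoint reached:
  node 0: 111
  node 1: 110
  node 2: 111
  node 3: 111

no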